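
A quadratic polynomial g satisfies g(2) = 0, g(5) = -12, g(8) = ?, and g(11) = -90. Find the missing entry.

The 3 known points determine the degree-2 polynomial uniquely.
Write g(n) = an^2 + bn + c. Substituting each data point gives a linear system:
  4a + 2b + c = 0
  25a + 5b + c = -12
  121a + 11b + c = -90
Solving the system yields a = -1, b = 3, c = -2.
So g(n) = -n^2 + 3n - 2.
Then g(8) = -42.

-42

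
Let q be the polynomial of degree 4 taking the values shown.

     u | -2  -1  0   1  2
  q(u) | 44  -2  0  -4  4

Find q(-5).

2090

Using the Lagrange interpolation formula with nodes -2, -1, 0, 1, 2:
  L_0(u) = (u + 1)u(u - 1)(u - 2) / 24
  L_1(u) = (u + 2)u(u - 1)(u - 2) / -6
  L_2(u) = (u + 2)(u + 1)(u - 1)(u - 2) / 4
  L_3(u) = (u + 2)(u + 1)u(u - 2) / -6
  L_4(u) = (u + 2)(u + 1)u(u - 1) / 24
Then q(u) = 44·L_0(u) - 2·L_1(u) + 0·L_2(u) - 4·L_3(u) + 4·L_4(u).
Expanding and collecting terms gives q(u) = 3u^4 - 3u^3 - 6u^2 + 2u.
Evaluating at u = -5: q(-5) = 2090.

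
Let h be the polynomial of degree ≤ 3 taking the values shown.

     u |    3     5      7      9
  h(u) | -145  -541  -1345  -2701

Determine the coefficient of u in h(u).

-3

Write h(u) = au^3 + bu^2 + cu + d. Substituting each data point gives a linear system:
  27a + 9b + 3c + d = -145
  125a + 25b + 5c + d = -541
  343a + 49b + 7c + d = -1345
  729a + 81b + 9c + d = -2701
Solving the system yields a = -3, b = -6, c = -3, d = -1.
So h(u) = -3u^3 - 6u^2 - 3u - 1.
The coefficient of u is -3.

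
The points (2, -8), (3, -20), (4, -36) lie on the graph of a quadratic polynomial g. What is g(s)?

g(s) = -2s^2 - 2s + 4

Using the Lagrange interpolation formula with nodes 2, 3, 4:
  L_0(s) = (s - 3)(s - 4) / 2
  L_1(s) = (s - 2)(s - 4) / -1
  L_2(s) = (s - 2)(s - 3) / 2
Then g(s) = -8·L_0(s) - 20·L_1(s) - 36·L_2(s).
Expanding and collecting terms gives g(s) = -2s^2 - 2s + 4.
Check: g(3) = -20. ✓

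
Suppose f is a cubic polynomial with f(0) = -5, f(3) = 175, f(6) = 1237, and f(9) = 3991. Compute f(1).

7

Using the Lagrange interpolation formula with nodes 0, 3, 6, 9:
  L_0(t) = (t - 3)(t - 6)(t - 9) / -162
  L_1(t) = t(t - 6)(t - 9) / 54
  L_2(t) = t(t - 3)(t - 9) / -54
  L_3(t) = t(t - 3)(t - 6) / 162
Then f(t) = -5·L_0(t) + 175·L_1(t) + 1237·L_2(t) + 3991·L_3(t).
Expanding and collecting terms gives f(t) = 5t³ + 4t² + 3t - 5.
Evaluating at t = 1: f(1) = 7.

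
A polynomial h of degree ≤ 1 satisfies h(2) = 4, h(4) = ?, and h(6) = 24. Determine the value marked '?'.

14

The 2 known points determine the degree-1 polynomial uniquely.
Write h(s) = as + b. Substituting each data point gives a linear system:
  2a + b = 4
  6a + b = 24
Solving the system yields a = 5, b = -6.
So h(s) = 5s - 6.
Then h(4) = 14.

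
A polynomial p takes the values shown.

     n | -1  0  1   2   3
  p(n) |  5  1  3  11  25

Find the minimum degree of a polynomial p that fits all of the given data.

Forward differences of the values at n = -1, 0, 1, 2, 3:
  p  : 5  1  3  11  25
  Δ  : -4  2  8  14
  Δ^2: 6  6  6
  Δ^3: 0  0
  Δ^4: 0
The second differences are constant (6) and nonzero, while all higher differences vanish, so the minimal degree is 2.

2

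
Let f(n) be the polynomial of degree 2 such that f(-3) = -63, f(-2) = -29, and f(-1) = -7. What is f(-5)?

Write f(n) = an^2 + bn + c. Substituting each data point gives a linear system:
  9a - 3b + c = -63
  4a - 2b + c = -29
  a - b + c = -7
Solving the system yields a = -6, b = 4, c = 3.
So f(n) = -6n^2 + 4n + 3.
Then f(-5) = -167.

-167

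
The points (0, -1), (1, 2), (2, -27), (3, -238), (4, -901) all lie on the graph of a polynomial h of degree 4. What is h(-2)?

Forward differences of the values at x = 0, 1, 2, 3, 4:
  h  : -1  2  -27  -238  -901
  Δ  : 3  -29  -211  -663
  Δ^2: -32  -182  -452
  Δ^3: -150  -270
  Δ^4: -120
The fourth differences are constant, confirming degree 4.
Interpolating (Newton forward form) and evaluating at x = -2 gives h(-2) = -103.

-103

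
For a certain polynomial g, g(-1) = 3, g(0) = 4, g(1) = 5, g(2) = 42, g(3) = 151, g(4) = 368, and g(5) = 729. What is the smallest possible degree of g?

3

Forward differences of the values at x = -1, 0, 1, 2, 3, 4, 5:
  g  : 3  4  5  42  151  368  729
  Δ  : 1  1  37  109  217  361
  Δ^2: 0  36  72  108  144
  Δ^3: 36  36  36  36
  Δ^4: 0  0  0
  Δ^5: 0  0
  Δ^6: 0
The third differences are constant (36) and nonzero, while all higher differences vanish, so the minimal degree is 3.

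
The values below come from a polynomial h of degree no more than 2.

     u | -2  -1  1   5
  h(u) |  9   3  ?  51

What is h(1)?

3

The 3 known points determine the degree-2 polynomial uniquely.
Write h(u) = au^2 + bu + c. Substituting each data point gives a linear system:
  4a - 2b + c = 9
  a - b + c = 3
  25a + 5b + c = 51
Solving the system yields a = 2, b = 0, c = 1.
So h(u) = 2u^2 + 1.
Then h(1) = 3.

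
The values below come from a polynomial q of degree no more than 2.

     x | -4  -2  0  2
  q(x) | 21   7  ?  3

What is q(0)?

1

The 3 known points determine the degree-2 polynomial uniquely.
Write q(x) = ax^2 + bx + c. Substituting each data point gives a linear system:
  16a - 4b + c = 21
  4a - 2b + c = 7
  4a + 2b + c = 3
Solving the system yields a = 1, b = -1, c = 1.
So q(x) = x^2 - x + 1.
Then q(0) = 1.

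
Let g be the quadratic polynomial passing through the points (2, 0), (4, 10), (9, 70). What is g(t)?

g(t) = t^2 - t - 2

Write g(t) = at^2 + bt + c. Substituting each data point gives a linear system:
  4a + 2b + c = 0
  16a + 4b + c = 10
  81a + 9b + c = 70
Solving the system yields a = 1, b = -1, c = -2.
So g(t) = t² - t - 2.
Check: g(4) = 10. ✓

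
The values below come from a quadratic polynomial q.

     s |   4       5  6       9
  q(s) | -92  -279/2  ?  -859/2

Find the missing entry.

-197

The 3 known points determine the degree-2 polynomial uniquely.
Write q(s) = as^2 + bs + c. Substituting each data point gives a linear system:
  16a + 4b + c = -92
  25a + 5b + c = -279/2
  81a + 9b + c = -859/2
Solving the system yields a = -5, b = -5/2, c = -2.
So q(s) = -5s² - (5/2)s - 2.
Then q(6) = -197.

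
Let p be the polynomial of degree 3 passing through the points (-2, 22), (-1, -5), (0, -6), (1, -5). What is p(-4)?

250

Write p(t) = at^3 + bt^2 + ct + d. Substituting each data point gives a linear system:
  -8a + 4b - 2c + d = 22
  -a + b - c + d = -5
  d = -6
  a + b + c + d = -5
Solving the system yields a = -4, b = 1, c = 4, d = -6.
So p(t) = -4t^3 + t^2 + 4t - 6.
Then p(-4) = 250.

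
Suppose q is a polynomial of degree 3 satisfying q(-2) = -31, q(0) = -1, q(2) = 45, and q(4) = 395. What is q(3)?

164

Write q(n) = an^3 + bn^2 + cn + d. Substituting each data point gives a linear system:
  -8a + 4b - 2c + d = -31
  d = -1
  8a + 4b + 2c + d = 45
  64a + 16b + 4c + d = 395
Solving the system yields a = 6, b = 2, c = -5, d = -1.
So q(n) = 6n³ + 2n² - 5n - 1.
Then q(3) = 164.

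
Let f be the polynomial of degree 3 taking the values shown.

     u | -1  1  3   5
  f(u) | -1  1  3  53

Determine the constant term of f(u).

3

Write f(u) = au^3 + bu^2 + cu + d. Substituting each data point gives a linear system:
  -a + b - c + d = -1
  a + b + c + d = 1
  27a + 9b + 3c + d = 3
  125a + 25b + 5c + d = 53
Solving the system yields a = 1, b = -3, c = 0, d = 3.
So f(u) = u³ - 3u² + 3.
The constant term is 3.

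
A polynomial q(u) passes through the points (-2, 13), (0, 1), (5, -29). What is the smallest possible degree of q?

Divided differences on the nodes -2, 0, 5:
  order 0: 13  1  -29
  order 1: -6  -6
  order 2: 0
The order-1 divided differences are all -6 (nonzero) and every higher order vanishes, so the data lies on a polynomial of degree exactly 1.

1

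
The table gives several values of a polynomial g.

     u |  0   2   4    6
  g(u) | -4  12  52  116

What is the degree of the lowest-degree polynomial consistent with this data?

2

Forward differences of the values at u = 0, 2, 4, 6:
  g  : -4  12  52  116
  Δ  : 16  40  64
  Δ^2: 24  24
  Δ^3: 0
The second differences are constant (24) and nonzero, while all higher differences vanish, so the minimal degree is 2.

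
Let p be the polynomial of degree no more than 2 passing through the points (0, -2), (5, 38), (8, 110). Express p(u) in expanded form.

p(u) = 2u^2 - 2u - 2

Using the Lagrange interpolation formula with nodes 0, 5, 8:
  L_0(u) = (u - 5)(u - 8) / 40
  L_1(u) = u(u - 8) / -15
  L_2(u) = u(u - 5) / 24
Then p(u) = -2·L_0(u) + 38·L_1(u) + 110·L_2(u).
Expanding and collecting terms gives p(u) = 2u^2 - 2u - 2.
Check: p(8) = 110. ✓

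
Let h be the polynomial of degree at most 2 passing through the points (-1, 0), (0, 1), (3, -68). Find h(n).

h(n) = -6n^2 - 5n + 1

Write h(n) = an^2 + bn + c. Substituting each data point gives a linear system:
  a - b + c = 0
  c = 1
  9a + 3b + c = -68
Solving the system yields a = -6, b = -5, c = 1.
So h(n) = -6n^2 - 5n + 1.
Check: h(0) = 1. ✓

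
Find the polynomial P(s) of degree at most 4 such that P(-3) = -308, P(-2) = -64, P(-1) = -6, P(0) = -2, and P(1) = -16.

Write P(s) = as^4 + bs^3 + cs^2 + ds + e. Substituting each data point gives a linear system:
  81a - 27b + 9c - 3d + e = -308
  16a - 8b + 4c - 2d + e = -64
  a - b + c - d + e = -6
  e = -2
  a + b + c + d + e = -16
Solving the system yields a = -4, b = -2, c = -5, d = -3, e = -2.
So P(s) = -4s^4 - 2s^3 - 5s^2 - 3s - 2.
Check: P(1) = -16. ✓

P(s) = -4s^4 - 2s^3 - 5s^2 - 3s - 2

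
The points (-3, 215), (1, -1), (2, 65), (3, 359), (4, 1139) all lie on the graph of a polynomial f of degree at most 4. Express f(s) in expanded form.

Write f(s) = as^4 + bs^3 + cs^2 + ds + e. Substituting each data point gives a linear system:
  81a - 27b + 9c - 3d + e = 215
  a + b + c + d + e = -1
  16a + 8b + 4c + 2d + e = 65
  81a + 27b + 9c + 3d + e = 359
  256a + 64b + 16c + 4d + e = 1139
Solving the system yields a = 4, b = 3, c = -4, d = -3, e = -1.
So f(s) = 4s⁴ + 3s³ - 4s² - 3s - 1.
Check: f(4) = 1139. ✓

f(s) = 4s^4 + 3s^3 - 4s^2 - 3s - 1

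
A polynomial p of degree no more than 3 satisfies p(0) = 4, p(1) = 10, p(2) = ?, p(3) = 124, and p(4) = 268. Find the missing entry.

44

The 4 known points determine the degree-3 polynomial uniquely.
Write p(n) = an^3 + bn^2 + cn + d. Substituting each data point gives a linear system:
  d = 4
  a + b + c + d = 10
  27a + 9b + 3c + d = 124
  64a + 16b + 4c + d = 268
Solving the system yields a = 3, b = 5, c = -2, d = 4.
So p(n) = 3n^3 + 5n^2 - 2n + 4.
Then p(2) = 44.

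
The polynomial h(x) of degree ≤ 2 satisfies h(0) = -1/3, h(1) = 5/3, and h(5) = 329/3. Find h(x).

Write h(x) = ax^2 + bx + c. Substituting each data point gives a linear system:
  c = -1/3
  a + b + c = 5/3
  25a + 5b + c = 329/3
Solving the system yields a = 5, b = -3, c = -1/3.
So h(x) = 5x² - 3x - 1/3.
Check: h(0) = -1/3. ✓

h(x) = 5x^2 - 3x - 1/3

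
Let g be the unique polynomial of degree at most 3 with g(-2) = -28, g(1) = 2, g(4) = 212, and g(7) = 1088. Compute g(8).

1612

Using the Lagrange interpolation formula with nodes -2, 1, 4, 7:
  L_0(s) = (s - 1)(s - 4)(s - 7) / -162
  L_1(s) = (s + 2)(s - 4)(s - 7) / 54
  L_2(s) = (s + 2)(s - 1)(s - 7) / -54
  L_3(s) = (s + 2)(s - 1)(s - 4) / 162
Then g(s) = -28·L_0(s) + 2·L_1(s) + 212·L_2(s) + 1088·L_3(s).
Expanding and collecting terms gives g(s) = 3s^3 + s^2 + 2s - 4.
Evaluating at s = 8: g(8) = 1612.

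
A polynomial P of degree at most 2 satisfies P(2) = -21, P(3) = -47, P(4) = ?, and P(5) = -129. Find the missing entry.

On equispaced nodes a degree-2 polynomial has vanishing third forward difference, so
  - P(2) + 3·P(3) - 3·P(4) + P(5) = 0.
Substituting the known values and solving for P(4):
  -3·P(4) = 249
  P(4) = -83.

-83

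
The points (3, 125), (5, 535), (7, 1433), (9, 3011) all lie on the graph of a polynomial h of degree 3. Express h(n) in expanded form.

Write h(n) = an^3 + bn^2 + cn + d. Substituting each data point gives a linear system:
  27a + 9b + 3c + d = 125
  125a + 25b + 5c + d = 535
  343a + 49b + 7c + d = 1433
  729a + 81b + 9c + d = 3011
Solving the system yields a = 4, b = 1, c = 1, d = 5.
So h(n) = 4n^3 + n^2 + n + 5.
Check: h(9) = 3011. ✓

h(n) = 4n^3 + n^2 + n + 5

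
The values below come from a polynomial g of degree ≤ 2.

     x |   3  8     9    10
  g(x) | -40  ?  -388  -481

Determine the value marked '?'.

-305

The 3 known points determine the degree-2 polynomial uniquely.
Write g(x) = ax^2 + bx + c. Substituting each data point gives a linear system:
  9a + 3b + c = -40
  81a + 9b + c = -388
  100a + 10b + c = -481
Solving the system yields a = -5, b = 2, c = -1.
So g(x) = -5x^2 + 2x - 1.
Then g(8) = -305.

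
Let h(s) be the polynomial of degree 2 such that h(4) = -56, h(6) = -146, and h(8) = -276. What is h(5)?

Forward differences of the values at s = 4, 6, 8:
  h  : -56  -146  -276
  Δ  : -90  -130
  Δ^2: -40
The second differences are constant, confirming degree 2.
Interpolating (Newton forward form) and evaluating at s = 5 gives h(5) = -96.

-96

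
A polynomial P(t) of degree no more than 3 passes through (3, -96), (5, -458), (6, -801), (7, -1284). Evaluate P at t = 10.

Using the Lagrange interpolation formula with nodes 3, 5, 6, 7:
  L_0(t) = (t - 5)(t - 6)(t - 7) / -24
  L_1(t) = (t - 3)(t - 6)(t - 7) / 4
  L_2(t) = (t - 3)(t - 5)(t - 7) / -3
  L_3(t) = (t - 3)(t - 5)(t - 6) / 8
Then P(t) = -96·L_0(t) - 458·L_1(t) - 801·L_2(t) - 1284·L_3(t).
Expanding and collecting terms gives P(t) = -4t³ + 2t² - t - 3.
Evaluating at t = 10: P(10) = -3813.

-3813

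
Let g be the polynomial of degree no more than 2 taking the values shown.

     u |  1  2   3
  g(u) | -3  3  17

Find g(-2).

Write g(u) = au^2 + bu + c. Substituting each data point gives a linear system:
  a + b + c = -3
  4a + 2b + c = 3
  9a + 3b + c = 17
Solving the system yields a = 4, b = -6, c = -1.
So g(u) = 4u^2 - 6u - 1.
Then g(-2) = 27.

27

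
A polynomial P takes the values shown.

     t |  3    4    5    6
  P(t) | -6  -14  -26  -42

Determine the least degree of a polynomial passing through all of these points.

2

Forward differences of the values at t = 3, 4, 5, 6:
  P  : -6  -14  -26  -42
  Δ  : -8  -12  -16
  Δ^2: -4  -4
  Δ^3: 0
The second differences are constant (-4) and nonzero, while all higher differences vanish, so the minimal degree is 2.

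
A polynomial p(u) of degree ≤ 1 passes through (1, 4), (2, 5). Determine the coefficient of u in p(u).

1

Write p(u) = au + b. Substituting each data point gives a linear system:
  a + b = 4
  2a + b = 5
Solving the system yields a = 1, b = 3.
So p(u) = u + 3.
The leading coefficient is 1.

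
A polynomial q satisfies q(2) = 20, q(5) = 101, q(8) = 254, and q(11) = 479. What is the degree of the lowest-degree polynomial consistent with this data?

Forward differences of the values at s = 2, 5, 8, 11:
  q  : 20  101  254  479
  Δ  : 81  153  225
  Δ^2: 72  72
  Δ^3: 0
The second differences are constant (72) and nonzero, while all higher differences vanish, so the minimal degree is 2.

2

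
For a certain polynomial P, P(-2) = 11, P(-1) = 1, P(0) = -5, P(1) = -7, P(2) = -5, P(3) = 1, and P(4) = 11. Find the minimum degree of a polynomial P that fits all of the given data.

Forward differences of the values at s = -2, -1, 0, 1, 2, 3, 4:
  P  : 11  1  -5  -7  -5  1  11
  Δ  : -10  -6  -2  2  6  10
  Δ^2: 4  4  4  4  4
  Δ^3: 0  0  0  0
  Δ^4: 0  0  0
  Δ^5: 0  0
  Δ^6: 0
The second differences are constant (4) and nonzero, while all higher differences vanish, so the minimal degree is 2.

2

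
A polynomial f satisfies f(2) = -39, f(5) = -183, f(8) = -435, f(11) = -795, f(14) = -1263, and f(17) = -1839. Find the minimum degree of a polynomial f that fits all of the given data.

2

Forward differences of the values at n = 2, 5, 8, 11, 14, 17:
  f  : -39  -183  -435  -795  -1263  -1839
  Δ  : -144  -252  -360  -468  -576
  Δ^2: -108  -108  -108  -108
  Δ^3: 0  0  0
  Δ^4: 0  0
  Δ^5: 0
The second differences are constant (-108) and nonzero, while all higher differences vanish, so the minimal degree is 2.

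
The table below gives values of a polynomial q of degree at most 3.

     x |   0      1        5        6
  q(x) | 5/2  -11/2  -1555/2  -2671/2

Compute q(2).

-103/2

Write q(x) = ax^3 + bx^2 + cx + d. Substituting each data point gives a linear system:
  d = 5/2
  a + b + c + d = -11/2
  125a + 25b + 5c + d = -1555/2
  216a + 36b + 6c + d = -2671/2
Solving the system yields a = -6, b = -1, c = -1, d = 5/2.
So q(x) = -6x³ - x² - x + 5/2.
Then q(2) = -103/2.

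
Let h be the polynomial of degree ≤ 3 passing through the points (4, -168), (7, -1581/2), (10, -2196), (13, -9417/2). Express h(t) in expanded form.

Write h(t) = at^3 + bt^2 + ct + d. Substituting each data point gives a linear system:
  64a + 16b + 4c + d = -168
  343a + 49b + 7c + d = -1581/2
  1000a + 100b + 10c + d = -2196
  2197a + 169b + 13c + d = -9417/2
Solving the system yields a = -2, b = -3/2, c = -5, d = 4.
So h(t) = -2t^3 - (3/2)t^2 - 5t + 4.
Check: h(10) = -2196. ✓

h(t) = -2t^3 - (3/2)t^2 - 5t + 4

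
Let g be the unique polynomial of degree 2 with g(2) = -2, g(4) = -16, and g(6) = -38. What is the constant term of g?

Write g(x) = ax^2 + bx + c. Substituting each data point gives a linear system:
  4a + 2b + c = -2
  16a + 4b + c = -16
  36a + 6b + c = -38
Solving the system yields a = -1, b = -1, c = 4.
So g(x) = -x^2 - x + 4.
The constant term is 4.

4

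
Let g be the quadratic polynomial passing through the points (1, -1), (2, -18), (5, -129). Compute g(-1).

3

Write g(u) = au^2 + bu + c. Substituting each data point gives a linear system:
  a + b + c = -1
  4a + 2b + c = -18
  25a + 5b + c = -129
Solving the system yields a = -5, b = -2, c = 6.
So g(u) = -5u^2 - 2u + 6.
Then g(-1) = 3.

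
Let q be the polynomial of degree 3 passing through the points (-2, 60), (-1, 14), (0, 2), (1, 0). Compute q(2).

Write q(n) = an^3 + bn^2 + cn + d. Substituting each data point gives a linear system:
  -8a + 4b - 2c + d = 60
  -a + b - c + d = 14
  d = 2
  a + b + c + d = 0
Solving the system yields a = -4, b = 5, c = -3, d = 2.
So q(n) = -4n³ + 5n² - 3n + 2.
Then q(2) = -16.

-16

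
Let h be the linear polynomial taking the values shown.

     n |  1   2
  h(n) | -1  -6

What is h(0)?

Write h(n) = an + b. Substituting each data point gives a linear system:
  a + b = -1
  2a + b = -6
Solving the system yields a = -5, b = 4.
So h(n) = -5n + 4.
Then h(0) = 4.

4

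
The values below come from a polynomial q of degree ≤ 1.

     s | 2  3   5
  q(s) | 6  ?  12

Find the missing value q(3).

8

The 2 known points determine the degree-1 polynomial uniquely.
Write q(s) = as + b. Substituting each data point gives a linear system:
  2a + b = 6
  5a + b = 12
Solving the system yields a = 2, b = 2.
So q(s) = 2s + 2.
Then q(3) = 8.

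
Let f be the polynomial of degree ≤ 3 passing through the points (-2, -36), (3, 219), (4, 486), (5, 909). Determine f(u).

f(u) = 6u^3 + 6u^2 + 3u - 6

Write f(u) = au^3 + bu^2 + cu + d. Substituting each data point gives a linear system:
  -8a + 4b - 2c + d = -36
  27a + 9b + 3c + d = 219
  64a + 16b + 4c + d = 486
  125a + 25b + 5c + d = 909
Solving the system yields a = 6, b = 6, c = 3, d = -6.
So f(u) = 6u³ + 6u² + 3u - 6.
Check: f(5) = 909. ✓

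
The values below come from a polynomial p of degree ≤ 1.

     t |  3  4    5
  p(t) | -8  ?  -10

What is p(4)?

The 2 known points determine the degree-1 polynomial uniquely.
Write p(t) = at + b. Substituting each data point gives a linear system:
  3a + b = -8
  5a + b = -10
Solving the system yields a = -1, b = -5.
So p(t) = -t - 5.
Then p(4) = -9.

-9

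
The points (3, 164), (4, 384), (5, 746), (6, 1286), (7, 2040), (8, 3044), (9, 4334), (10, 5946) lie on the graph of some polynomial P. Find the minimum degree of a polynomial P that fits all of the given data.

3

Forward differences of the values at n = 3, 4, 5, 6, 7, 8, 9, 10:
  P  : 164  384  746  1286  2040  3044  4334  5946
  Δ  : 220  362  540  754  1004  1290  1612
  Δ^2: 142  178  214  250  286  322
  Δ^3: 36  36  36  36  36
  Δ^4: 0  0  0  0
  Δ^5: 0  0  0
  Δ^6: 0  0
  Δ^7: 0
The third differences are constant (36) and nonzero, while all higher differences vanish, so the minimal degree is 3.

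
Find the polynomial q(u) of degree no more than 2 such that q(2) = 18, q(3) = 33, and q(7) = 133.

Write q(u) = au^2 + bu + c. Substituting each data point gives a linear system:
  4a + 2b + c = 18
  9a + 3b + c = 33
  49a + 7b + c = 133
Solving the system yields a = 2, b = 5, c = 0.
So q(u) = 2u² + 5u.
Check: q(2) = 18. ✓

q(u) = 2u^2 + 5u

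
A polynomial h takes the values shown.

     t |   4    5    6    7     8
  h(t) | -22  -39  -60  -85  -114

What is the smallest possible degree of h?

2

Forward differences of the values at t = 4, 5, 6, 7, 8:
  h  : -22  -39  -60  -85  -114
  Δ  : -17  -21  -25  -29
  Δ^2: -4  -4  -4
  Δ^3: 0  0
  Δ^4: 0
The second differences are constant (-4) and nonzero, while all higher differences vanish, so the minimal degree is 2.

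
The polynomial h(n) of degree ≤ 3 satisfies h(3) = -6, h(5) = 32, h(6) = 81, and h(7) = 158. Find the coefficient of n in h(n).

Write h(n) = an^3 + bn^2 + cn + d. Substituting each data point gives a linear system:
  27a + 9b + 3c + d = -6
  125a + 25b + 5c + d = 32
  216a + 36b + 6c + d = 81
  343a + 49b + 7c + d = 158
Solving the system yields a = 1, b = -4, c = 2, d = -3.
So h(n) = n³ - 4n² + 2n - 3.
The coefficient of n is 2.

2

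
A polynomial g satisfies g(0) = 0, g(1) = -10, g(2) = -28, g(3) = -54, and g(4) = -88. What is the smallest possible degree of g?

2

Forward differences of the values at n = 0, 1, 2, 3, 4:
  g  : 0  -10  -28  -54  -88
  Δ  : -10  -18  -26  -34
  Δ^2: -8  -8  -8
  Δ^3: 0  0
  Δ^4: 0
The second differences are constant (-8) and nonzero, while all higher differences vanish, so the minimal degree is 2.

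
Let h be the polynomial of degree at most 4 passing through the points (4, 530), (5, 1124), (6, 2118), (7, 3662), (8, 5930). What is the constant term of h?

Write h(n) = an^4 + bn^3 + cn^2 + dn + e. Substituting each data point gives a linear system:
  256a + 64b + 16c + 4d + e = 530
  625a + 125b + 25c + 5d + e = 1124
  1296a + 216b + 36c + 6d + e = 2118
  2401a + 343b + 49c + 7d + e = 3662
  4096a + 512b + 64c + 8d + e = 5930
Solving the system yields a = 1, b = 3, c = 4, d = 6, e = -6.
So h(n) = n⁴ + 3n³ + 4n² + 6n - 6.
The constant term is -6.

-6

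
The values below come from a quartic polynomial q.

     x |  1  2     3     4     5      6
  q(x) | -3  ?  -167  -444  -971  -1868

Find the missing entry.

-44

The 5 known points determine the degree-4 polynomial uniquely.
Write q(x) = ax^4 + bx^3 + cx^2 + dx + e. Substituting each data point gives a linear system:
  a + b + c + d + e = -3
  81a + 27b + 9c + 3d + e = -167
  256a + 64b + 16c + 4d + e = -444
  625a + 125b + 25c + 5d + e = -971
  1296a + 216b + 36c + 6d + e = -1868
Solving the system yields a = -1, b = -2, c = -4, d = 0, e = 4.
So q(x) = -x^4 - 2x^3 - 4x^2 + 4.
Then q(2) = -44.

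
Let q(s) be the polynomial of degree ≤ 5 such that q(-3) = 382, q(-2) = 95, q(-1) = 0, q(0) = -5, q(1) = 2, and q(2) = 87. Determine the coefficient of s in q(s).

6

Write q(s) = as^5 + bs^4 + cs^3 + ds^2 + es + k. Substituting each data point gives a linear system:
  -243a + 81b - 27c + 9d - 3e + k = 382
  -32a + 16b - 8c + 4d - 2e + k = 95
  -a + b - c + d - e + k = 0
  k = -5
  a + b + c + d + e + k = 2
  32a + 16b + 8c + 4d + 2e + k = 87
Solving the system yields a = 1, b = 6, c = -6, d = 0, e = 6, k = -5.
So q(s) = s^5 + 6s^4 - 6s^3 + 6s - 5.
The coefficient of s is 6.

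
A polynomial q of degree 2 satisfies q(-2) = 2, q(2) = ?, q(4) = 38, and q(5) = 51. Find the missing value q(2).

18

The 3 known points determine the degree-2 polynomial uniquely.
Write q(n) = an^2 + bn + c. Substituting each data point gives a linear system:
  4a - 2b + c = 2
  16a + 4b + c = 38
  25a + 5b + c = 51
Solving the system yields a = 1, b = 4, c = 6.
So q(n) = n^2 + 4n + 6.
Then q(2) = 18.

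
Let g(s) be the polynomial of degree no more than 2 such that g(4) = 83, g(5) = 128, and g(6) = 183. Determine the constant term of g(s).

Write g(s) = as^2 + bs + c. Substituting each data point gives a linear system:
  16a + 4b + c = 83
  25a + 5b + c = 128
  36a + 6b + c = 183
Solving the system yields a = 5, b = 0, c = 3.
So g(s) = 5s² + 3.
The constant term is 3.

3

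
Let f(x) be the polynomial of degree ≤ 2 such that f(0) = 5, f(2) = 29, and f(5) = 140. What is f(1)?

Write f(x) = ax^2 + bx + c. Substituting each data point gives a linear system:
  c = 5
  4a + 2b + c = 29
  25a + 5b + c = 140
Solving the system yields a = 5, b = 2, c = 5.
So f(x) = 5x^2 + 2x + 5.
Then f(1) = 12.

12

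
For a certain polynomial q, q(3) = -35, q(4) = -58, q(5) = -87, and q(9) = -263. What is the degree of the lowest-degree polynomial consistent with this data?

Divided differences on the nodes 3, 4, 5, 9:
  order 0: -35  -58  -87  -263
  order 1: -23  -29  -44
  order 2: -3  -3
  order 3: 0
The order-2 divided differences are all -3 (nonzero) and every higher order vanishes, so the data lies on a polynomial of degree exactly 2.

2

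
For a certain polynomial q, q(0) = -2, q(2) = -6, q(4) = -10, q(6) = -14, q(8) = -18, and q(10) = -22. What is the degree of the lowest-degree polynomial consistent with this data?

1

Forward differences of the values at s = 0, 2, 4, 6, 8, 10:
  q  : -2  -6  -10  -14  -18  -22
  Δ  : -4  -4  -4  -4  -4
  Δ^2: 0  0  0  0
  Δ^3: 0  0  0
  Δ^4: 0  0
  Δ^5: 0
The first differences are constant (-4) and nonzero, while all higher differences vanish, so the minimal degree is 1.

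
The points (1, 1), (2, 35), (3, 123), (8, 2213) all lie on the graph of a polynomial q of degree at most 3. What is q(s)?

Using the Lagrange interpolation formula with nodes 1, 2, 3, 8:
  L_0(s) = (s - 2)(s - 3)(s - 8) / -14
  L_1(s) = (s - 1)(s - 3)(s - 8) / 6
  L_2(s) = (s - 1)(s - 2)(s - 8) / -10
  L_3(s) = (s - 1)(s - 2)(s - 3) / 210
Then q(s) = 1·L_0(s) + 35·L_1(s) + 123·L_2(s) + 2213·L_3(s).
Expanding and collecting terms gives q(s) = 4s^3 + 3s^2 - 3s - 3.
Check: q(2) = 35. ✓

q(s) = 4s^3 + 3s^2 - 3s - 3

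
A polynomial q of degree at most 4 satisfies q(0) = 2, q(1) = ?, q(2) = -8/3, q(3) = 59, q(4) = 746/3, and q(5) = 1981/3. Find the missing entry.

-19/3

On equispaced nodes a degree-4 polynomial has vanishing fifth forward difference, so
  - q(0) + 5·q(1) - 10·q(2) + 10·q(3) - 5·q(4) + q(5) = 0.
Substituting the known values and solving for q(1):
  5·q(1) = -95/3
  q(1) = -19/3.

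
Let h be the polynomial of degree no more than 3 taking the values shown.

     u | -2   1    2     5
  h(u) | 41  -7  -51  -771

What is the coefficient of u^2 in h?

Write h(u) = au^3 + bu^2 + cu + d. Substituting each data point gives a linear system:
  -8a + 4b - 2c + d = 41
  a + b + c + d = -7
  8a + 4b + 2c + d = -51
  125a + 25b + 5c + d = -771
Solving the system yields a = -6, b = -1, c = 1, d = -1.
So h(u) = -6u^3 - u^2 + u - 1.
The coefficient of u^2 is -1.

-1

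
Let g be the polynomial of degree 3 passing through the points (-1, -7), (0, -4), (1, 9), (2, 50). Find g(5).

Forward differences of the values at u = -1, 0, 1, 2:
  g  : -7  -4  9  50
  Δ  : 3  13  41
  Δ^2: 10  28
  Δ^3: 18
The third differences are constant, confirming degree 3.
Interpolating (Newton forward form) and evaluating at u = 5 gives g(5) = 521.

521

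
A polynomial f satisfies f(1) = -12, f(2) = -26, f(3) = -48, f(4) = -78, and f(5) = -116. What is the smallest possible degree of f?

Forward differences of the values at u = 1, 2, 3, 4, 5:
  f  : -12  -26  -48  -78  -116
  Δ  : -14  -22  -30  -38
  Δ^2: -8  -8  -8
  Δ^3: 0  0
  Δ^4: 0
The second differences are constant (-8) and nonzero, while all higher differences vanish, so the minimal degree is 2.

2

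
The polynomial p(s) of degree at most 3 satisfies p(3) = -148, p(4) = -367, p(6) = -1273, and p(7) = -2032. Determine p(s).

p(s) = -6s^3 + 3s + 5

Using the Lagrange interpolation formula with nodes 3, 4, 6, 7:
  L_0(s) = (s - 4)(s - 6)(s - 7) / -12
  L_1(s) = (s - 3)(s - 6)(s - 7) / 6
  L_2(s) = (s - 3)(s - 4)(s - 7) / -6
  L_3(s) = (s - 3)(s - 4)(s - 6) / 12
Then p(s) = -148·L_0(s) - 367·L_1(s) - 1273·L_2(s) - 2032·L_3(s).
Expanding and collecting terms gives p(s) = -6s^3 + 3s + 5.
Check: p(6) = -1273. ✓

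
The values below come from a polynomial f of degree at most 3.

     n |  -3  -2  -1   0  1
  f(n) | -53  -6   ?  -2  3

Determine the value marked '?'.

On equispaced nodes a degree-3 polynomial has vanishing fourth forward difference, so
  f(-3) - 4·f(-2) + 6·f(-1) - 4·f(0) + f(1) = 0.
Substituting the known values and solving for f(-1):
  6·f(-1) = 18
  f(-1) = 3.

3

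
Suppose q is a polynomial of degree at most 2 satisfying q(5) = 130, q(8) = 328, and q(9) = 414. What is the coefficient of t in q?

Write q(t) = at^2 + bt + c. Substituting each data point gives a linear system:
  25a + 5b + c = 130
  64a + 8b + c = 328
  81a + 9b + c = 414
Solving the system yields a = 5, b = 1, c = 0.
So q(t) = 5t^2 + t.
The coefficient of t is 1.

1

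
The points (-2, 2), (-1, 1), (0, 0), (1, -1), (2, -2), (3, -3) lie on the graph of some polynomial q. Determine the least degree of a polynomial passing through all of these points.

Forward differences of the values at u = -2, -1, 0, 1, 2, 3:
  q  : 2  1  0  -1  -2  -3
  Δ  : -1  -1  -1  -1  -1
  Δ^2: 0  0  0  0
  Δ^3: 0  0  0
  Δ^4: 0  0
  Δ^5: 0
The first differences are constant (-1) and nonzero, while all higher differences vanish, so the minimal degree is 1.

1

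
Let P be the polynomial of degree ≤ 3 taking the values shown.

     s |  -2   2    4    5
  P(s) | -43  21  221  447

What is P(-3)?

Using the Lagrange interpolation formula with nodes -2, 2, 4, 5:
  L_0(s) = (s - 2)(s - 4)(s - 5) / -168
  L_1(s) = (s + 2)(s - 4)(s - 5) / 24
  L_2(s) = (s + 2)(s - 2)(s - 5) / -12
  L_3(s) = (s + 2)(s - 2)(s - 4) / 21
Then P(s) = -43·L_0(s) + 21·L_1(s) + 221·L_2(s) + 447·L_3(s).
Expanding and collecting terms gives P(s) = 4s^3 - 2s^2 - 3.
Evaluating at s = -3: P(-3) = -129.

-129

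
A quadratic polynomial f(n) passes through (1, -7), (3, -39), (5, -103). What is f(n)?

Write f(n) = an^2 + bn + c. Substituting each data point gives a linear system:
  a + b + c = -7
  9a + 3b + c = -39
  25a + 5b + c = -103
Solving the system yields a = -4, b = 0, c = -3.
So f(n) = -4n^2 - 3.
Check: f(1) = -7. ✓

f(n) = -4n^2 - 3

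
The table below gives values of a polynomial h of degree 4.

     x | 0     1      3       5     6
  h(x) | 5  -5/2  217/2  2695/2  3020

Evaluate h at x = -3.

Using the Lagrange interpolation formula with nodes 0, 1, 3, 5, 6:
  L_0(x) = (x - 1)(x - 3)(x - 5)(x - 6) / 90
  L_1(x) = x(x - 3)(x - 5)(x - 6) / -40
  L_2(x) = x(x - 1)(x - 5)(x - 6) / 36
  L_3(x) = x(x - 1)(x - 3)(x - 6) / -40
  L_4(x) = x(x - 1)(x - 3)(x - 5) / 90
Then h(x) = 5·L_0(x) - 5/2·L_1(x) + 217/2·L_2(x) + 2695/2·L_3(x) + 3020·L_4(x).
Expanding and collecting terms gives h(x) = 3x^4 - 3x^3 - 6x^2 - (3/2)x + 5.
Evaluating at x = -3: h(-3) = 559/2.

559/2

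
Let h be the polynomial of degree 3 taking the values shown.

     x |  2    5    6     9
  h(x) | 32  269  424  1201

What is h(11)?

Using the Lagrange interpolation formula with nodes 2, 5, 6, 9:
  L_0(x) = (x - 5)(x - 6)(x - 9) / -84
  L_1(x) = (x - 2)(x - 6)(x - 9) / 12
  L_2(x) = (x - 2)(x - 5)(x - 9) / -12
  L_3(x) = (x - 2)(x - 5)(x - 6) / 84
Then h(x) = 32·L_0(x) + 269·L_1(x) + 424·L_2(x) + 1201·L_3(x).
Expanding and collecting terms gives h(x) = x^3 + 6x^2 - 2x + 4.
Evaluating at x = 11: h(11) = 2039.

2039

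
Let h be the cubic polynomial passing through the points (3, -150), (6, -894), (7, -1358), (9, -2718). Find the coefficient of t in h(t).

-5

Write h(t) = at^3 + bt^2 + ct + d. Substituting each data point gives a linear system:
  27a + 9b + 3c + d = -150
  216a + 36b + 6c + d = -894
  343a + 49b + 7c + d = -1358
  729a + 81b + 9c + d = -2718
Solving the system yields a = -3, b = -6, c = -5, d = 0.
So h(t) = -3t^3 - 6t^2 - 5t.
The coefficient of t is -5.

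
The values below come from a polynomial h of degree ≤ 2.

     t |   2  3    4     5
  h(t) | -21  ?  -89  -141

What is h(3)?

-49

The 3 known points determine the degree-2 polynomial uniquely.
Write h(t) = at^2 + bt + c. Substituting each data point gives a linear system:
  4a + 2b + c = -21
  16a + 4b + c = -89
  25a + 5b + c = -141
Solving the system yields a = -6, b = 2, c = -1.
So h(t) = -6t² + 2t - 1.
Then h(3) = -49.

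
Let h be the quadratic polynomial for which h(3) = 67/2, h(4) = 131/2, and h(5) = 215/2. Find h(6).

Forward differences of the values at s = 3, 4, 5:
  h  : 67/2  131/2  215/2
  Δ  : 32  42
  Δ^2: 10
The second differences are constant, confirming degree 2.
Interpolating (Newton forward form) and evaluating at s = 6 gives h(6) = 319/2.

319/2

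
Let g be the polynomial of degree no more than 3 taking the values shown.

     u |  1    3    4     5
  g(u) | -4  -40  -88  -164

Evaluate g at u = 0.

-4

Write g(u) = au^3 + bu^2 + cu + d. Substituting each data point gives a linear system:
  a + b + c + d = -4
  27a + 9b + 3c + d = -40
  64a + 16b + 4c + d = -88
  125a + 25b + 5c + d = -164
Solving the system yields a = -1, b = -2, c = 3, d = -4.
So g(u) = -u^3 - 2u^2 + 3u - 4.
Then g(0) = -4.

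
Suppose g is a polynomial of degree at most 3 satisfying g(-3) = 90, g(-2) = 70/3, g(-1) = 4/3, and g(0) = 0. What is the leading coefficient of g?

Write g(x) = ax^3 + bx^2 + cx + d. Substituting each data point gives a linear system:
  -27a + 9b - 3c + d = 90
  -8a + 4b - 2c + d = 70/3
  -a + b - c + d = 4/3
  d = 0
Solving the system yields a = -4, b = -5/3, c = 1, d = 0.
So g(x) = -4x^3 - (5/3)x^2 + x.
The leading coefficient is -4.

-4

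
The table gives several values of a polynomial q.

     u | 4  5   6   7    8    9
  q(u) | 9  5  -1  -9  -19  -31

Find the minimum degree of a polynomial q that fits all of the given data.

Forward differences of the values at u = 4, 5, 6, 7, 8, 9:
  q  : 9  5  -1  -9  -19  -31
  Δ  : -4  -6  -8  -10  -12
  Δ^2: -2  -2  -2  -2
  Δ^3: 0  0  0
  Δ^4: 0  0
  Δ^5: 0
The second differences are constant (-2) and nonzero, while all higher differences vanish, so the minimal degree is 2.

2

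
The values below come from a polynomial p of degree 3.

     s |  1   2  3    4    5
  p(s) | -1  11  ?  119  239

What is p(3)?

47

The 4 known points determine the degree-3 polynomial uniquely.
Write p(s) = as^3 + bs^2 + cs + d. Substituting each data point gives a linear system:
  a + b + c + d = -1
  8a + 4b + 2c + d = 11
  64a + 16b + 4c + d = 119
  125a + 25b + 5c + d = 239
Solving the system yields a = 2, b = 0, c = -2, d = -1.
So p(s) = 2s³ - 2s - 1.
Then p(3) = 47.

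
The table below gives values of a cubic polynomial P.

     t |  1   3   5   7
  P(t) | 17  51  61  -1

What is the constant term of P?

6

Write P(t) = at^3 + bt^2 + ct + d. Substituting each data point gives a linear system:
  a + b + c + d = 17
  27a + 9b + 3c + d = 51
  125a + 25b + 5c + d = 61
  343a + 49b + 7c + d = -1
Solving the system yields a = -1, b = 6, c = 6, d = 6.
So P(t) = -t^3 + 6t^2 + 6t + 6.
The constant term is 6.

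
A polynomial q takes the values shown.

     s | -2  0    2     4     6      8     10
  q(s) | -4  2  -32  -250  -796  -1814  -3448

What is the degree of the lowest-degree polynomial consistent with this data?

Forward differences of the values at s = -2, 0, 2, 4, 6, 8, 10:
  q  : -4  2  -32  -250  -796  -1814  -3448
  Δ  : 6  -34  -218  -546  -1018  -1634
  Δ^2: -40  -184  -328  -472  -616
  Δ^3: -144  -144  -144  -144
  Δ^4: 0  0  0
  Δ^5: 0  0
  Δ^6: 0
The third differences are constant (-144) and nonzero, while all higher differences vanish, so the minimal degree is 3.

3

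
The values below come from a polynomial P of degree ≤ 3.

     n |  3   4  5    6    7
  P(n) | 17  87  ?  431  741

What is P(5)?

219

The 4 known points determine the degree-3 polynomial uniquely.
Write P(n) = an^3 + bn^2 + cn + d. Substituting each data point gives a linear system:
  27a + 9b + 3c + d = 17
  64a + 16b + 4c + d = 87
  216a + 36b + 6c + d = 431
  343a + 49b + 7c + d = 741
Solving the system yields a = 3, b = -5, c = -6, d = -1.
So P(n) = 3n³ - 5n² - 6n - 1.
Then P(5) = 219.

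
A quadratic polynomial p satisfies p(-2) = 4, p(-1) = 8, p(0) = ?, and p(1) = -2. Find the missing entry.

6

The 3 known points determine the degree-2 polynomial uniquely.
Write p(x) = ax^2 + bx + c. Substituting each data point gives a linear system:
  4a - 2b + c = 4
  a - b + c = 8
  a + b + c = -2
Solving the system yields a = -3, b = -5, c = 6.
So p(x) = -3x^2 - 5x + 6.
Then p(0) = 6.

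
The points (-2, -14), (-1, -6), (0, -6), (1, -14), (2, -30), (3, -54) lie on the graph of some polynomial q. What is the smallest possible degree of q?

Forward differences of the values at u = -2, -1, 0, 1, 2, 3:
  q  : -14  -6  -6  -14  -30  -54
  Δ  : 8  0  -8  -16  -24
  Δ^2: -8  -8  -8  -8
  Δ^3: 0  0  0
  Δ^4: 0  0
  Δ^5: 0
The second differences are constant (-8) and nonzero, while all higher differences vanish, so the minimal degree is 2.

2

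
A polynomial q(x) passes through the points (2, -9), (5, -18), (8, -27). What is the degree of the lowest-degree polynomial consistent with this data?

Forward differences of the values at x = 2, 5, 8:
  q  : -9  -18  -27
  Δ  : -9  -9
  Δ^2: 0
The first differences are constant (-9) and nonzero, while all higher differences vanish, so the minimal degree is 1.

1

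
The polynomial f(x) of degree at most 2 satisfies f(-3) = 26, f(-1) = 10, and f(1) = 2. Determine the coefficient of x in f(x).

Write f(x) = ax^2 + bx + c. Substituting each data point gives a linear system:
  9a - 3b + c = 26
  a - b + c = 10
  a + b + c = 2
Solving the system yields a = 1, b = -4, c = 5.
So f(x) = x² - 4x + 5.
The coefficient of x is -4.

-4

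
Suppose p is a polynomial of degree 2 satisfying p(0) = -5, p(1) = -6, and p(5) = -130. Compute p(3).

Using the Lagrange interpolation formula with nodes 0, 1, 5:
  L_0(u) = (u - 1)(u - 5) / 5
  L_1(u) = u(u - 5) / -4
  L_2(u) = u(u - 1) / 20
Then p(u) = -5·L_0(u) - 6·L_1(u) - 130·L_2(u).
Expanding and collecting terms gives p(u) = -6u^2 + 5u - 5.
Evaluating at u = 3: p(3) = -44.

-44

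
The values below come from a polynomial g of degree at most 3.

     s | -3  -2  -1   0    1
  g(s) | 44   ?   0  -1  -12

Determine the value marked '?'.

On equispaced nodes a degree-3 polynomial has vanishing fourth forward difference, so
  g(-3) - 4·g(-2) + 6·g(-1) - 4·g(0) + g(1) = 0.
Substituting the known values and solving for g(-2):
  -4·g(-2) = -36
  g(-2) = 9.

9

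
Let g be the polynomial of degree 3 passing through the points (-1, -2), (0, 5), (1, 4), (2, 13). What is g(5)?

Using the Lagrange interpolation formula with nodes -1, 0, 1, 2:
  L_0(n) = n(n - 1)(n - 2) / -6
  L_1(n) = (n + 1)(n - 1)(n - 2) / 2
  L_2(n) = (n + 1)n(n - 2) / -2
  L_3(n) = (n + 1)n(n - 1) / 6
Then g(n) = -2·L_0(n) + 5·L_1(n) + 4·L_2(n) + 13·L_3(n).
Expanding and collecting terms gives g(n) = 3n³ - 4n² + 5.
Evaluating at n = 5: g(5) = 280.

280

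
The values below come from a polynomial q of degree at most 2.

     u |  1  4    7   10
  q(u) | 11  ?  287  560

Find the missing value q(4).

104

On equispaced nodes a degree-2 polynomial has vanishing third forward difference, so
  - q(1) + 3·q(4) - 3·q(7) + q(10) = 0.
Substituting the known values and solving for q(4):
  3·q(4) = 312
  q(4) = 104.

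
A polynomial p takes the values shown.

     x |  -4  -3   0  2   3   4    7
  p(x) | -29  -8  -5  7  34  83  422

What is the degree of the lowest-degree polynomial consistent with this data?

Divided differences on the nodes -4, -3, 0, 2, 3, 4, 7:
  order 0: -29  -8  -5  7  34  83  422
  order 1: 21  1  6  27  49  113
  order 2: -5  1  7  11  16
  order 3: 1  1  1  1
  order 4: 0  0  0
  order 5: 0  0
  order 6: 0
The order-3 divided differences are all 1 (nonzero) and every higher order vanishes, so the data lies on a polynomial of degree exactly 3.

3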